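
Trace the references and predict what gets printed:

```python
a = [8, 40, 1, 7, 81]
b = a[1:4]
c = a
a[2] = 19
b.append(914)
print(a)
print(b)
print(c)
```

Key concept: slice vs alias.
Step by step:
`a = [8, 40, 1, 7, 81]` → a = [8, 40, 1, 7, 81]
`b = a[1:4]` → b = [40, 1, 7]
`c = a` → c = [8, 40, 1, 7, 81] (same object as a)
`a[2] = 19` → a = [8, 40, 19, 7, 81] (same object as c); c = [8, 40, 19, 7, 81] (same object as a)
`b.append(914)` → b = [40, 1, 7, 914]
`print(a)` → prints [8, 40, 19, 7, 81]
`print(b)` → prints [40, 1, 7, 914]
`print(c)` → prints [8, 40, 19, 7, 81]

Answer:
[8, 40, 19, 7, 81]
[40, 1, 7, 914]
[8, 40, 19, 7, 81]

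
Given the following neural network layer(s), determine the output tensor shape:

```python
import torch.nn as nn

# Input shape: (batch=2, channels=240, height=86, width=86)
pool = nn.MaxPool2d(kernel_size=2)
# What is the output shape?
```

Input: (2, 240, 86, 86) -> Output: (2, 240, 43, 43)

Answer: (2, 240, 43, 43)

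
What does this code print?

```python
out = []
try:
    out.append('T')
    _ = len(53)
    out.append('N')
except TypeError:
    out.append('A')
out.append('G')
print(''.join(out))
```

Execution trace: 'T' (try body) → 'A' (except TypeError) → 'G' (after the try/except). Output: TAG

Answer: TAG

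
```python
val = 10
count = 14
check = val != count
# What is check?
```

Trace:
`val = 10` → val = 10
`count = 14` → count = 14
`check = val != count` → check = True
So check = True

Answer: True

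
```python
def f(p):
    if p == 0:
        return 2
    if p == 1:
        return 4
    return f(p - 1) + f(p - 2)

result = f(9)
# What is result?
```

Build up from base cases: f(0)=2, f(1)=4, f(2)=6, f(3)=10, f(4)=16, f(5)=26, f(6)=42, ..., f(9)=178

Answer: 178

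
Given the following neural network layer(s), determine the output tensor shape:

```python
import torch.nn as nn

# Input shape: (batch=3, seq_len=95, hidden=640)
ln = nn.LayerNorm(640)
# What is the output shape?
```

Input: (3, 95, 640) -> Output: (3, 95, 640)

Answer: (3, 95, 640)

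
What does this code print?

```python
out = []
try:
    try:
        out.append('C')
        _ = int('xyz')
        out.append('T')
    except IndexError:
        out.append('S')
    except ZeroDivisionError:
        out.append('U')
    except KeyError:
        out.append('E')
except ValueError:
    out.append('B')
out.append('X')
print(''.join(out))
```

Execution trace: 'C' (try body) → 'B' (outer except ValueError) → 'X' (after the try/except). Output: CBX

Answer: CBX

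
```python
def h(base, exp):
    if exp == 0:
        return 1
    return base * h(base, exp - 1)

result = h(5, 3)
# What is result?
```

h(5, 3) = 5 * 5 * 5 = 125

Answer: 125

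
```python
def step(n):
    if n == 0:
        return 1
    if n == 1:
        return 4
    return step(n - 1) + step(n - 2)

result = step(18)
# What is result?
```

Build up from base cases: step(0)=1, step(1)=4, step(2)=5, step(3)=9, step(4)=14, step(5)=23, step(6)=37, ..., step(18)=11933

Answer: 11933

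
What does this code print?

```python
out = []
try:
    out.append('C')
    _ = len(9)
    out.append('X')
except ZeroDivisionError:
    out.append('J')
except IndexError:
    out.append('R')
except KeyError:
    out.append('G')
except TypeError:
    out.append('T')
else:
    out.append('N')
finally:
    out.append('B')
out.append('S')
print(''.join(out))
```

Execution trace: 'C' (try body) → 'T' (except TypeError) → 'B' (finally) → 'S' (after the try/except). Output: CTBS

Answer: CTBS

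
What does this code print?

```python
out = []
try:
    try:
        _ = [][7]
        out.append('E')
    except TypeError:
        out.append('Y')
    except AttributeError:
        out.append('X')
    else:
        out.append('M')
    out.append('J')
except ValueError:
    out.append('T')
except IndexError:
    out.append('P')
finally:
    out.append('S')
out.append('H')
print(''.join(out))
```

Execution trace: 'P' (except IndexError) → 'S' (finally) → 'H' (after the try/except). Output: PSH

Answer: PSH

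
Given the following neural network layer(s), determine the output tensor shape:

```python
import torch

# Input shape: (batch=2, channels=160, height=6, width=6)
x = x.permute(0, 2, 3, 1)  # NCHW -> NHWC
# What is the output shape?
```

Input: (2, 160, 6, 6) -> Output: (2, 6, 6, 160)

Answer: (2, 6, 6, 160)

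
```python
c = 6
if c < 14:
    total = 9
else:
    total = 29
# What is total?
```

Trace:
`c = 6` → c = 6
`if c < 14: ...` → c < 14 is True → total = 9
So total = 9

Answer: 9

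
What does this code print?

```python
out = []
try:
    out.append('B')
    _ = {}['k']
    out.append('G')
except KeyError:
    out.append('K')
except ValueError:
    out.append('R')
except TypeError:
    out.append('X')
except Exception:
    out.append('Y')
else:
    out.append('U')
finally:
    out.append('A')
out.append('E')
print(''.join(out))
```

Execution trace: 'B' (try body) → 'K' (except KeyError) → 'A' (finally) → 'E' (after the try/except). Output: BKAE

Answer: BKAE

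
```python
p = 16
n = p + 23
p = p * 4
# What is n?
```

Trace:
`p = 16` → p = 16
`n = p + 23` → n = 39
`p = p * 4` → p = 64
So n = 39

Answer: 39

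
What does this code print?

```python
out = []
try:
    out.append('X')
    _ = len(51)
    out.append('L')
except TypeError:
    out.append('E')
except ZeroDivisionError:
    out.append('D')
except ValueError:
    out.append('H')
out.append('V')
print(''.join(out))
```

Execution trace: 'X' (try body) → 'E' (except TypeError) → 'V' (after the try/except). Output: XEV

Answer: XEV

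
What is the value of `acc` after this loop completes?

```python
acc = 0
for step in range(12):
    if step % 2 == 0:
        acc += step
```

Sum of even numbers 0 to 11
`acc` takes the values: 0 → 2 → 6 → 12 → 20 → 30

Answer: 30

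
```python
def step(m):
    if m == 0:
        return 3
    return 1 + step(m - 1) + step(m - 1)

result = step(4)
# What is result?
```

step(m) = 1 + 2·step(m-1), step(0)=3. Closed form: (3+1)·2^4 - 1 = 63.

Answer: 63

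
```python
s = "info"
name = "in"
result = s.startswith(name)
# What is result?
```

Trace:
`s = "info"` → s = 'info'
`name = "in"` → name = 'in'
`result = s.startswith(name)` → result = True
So result = True

Answer: True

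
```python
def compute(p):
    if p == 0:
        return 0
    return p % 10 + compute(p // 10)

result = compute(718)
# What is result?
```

Sum of digits of 718: 8 + 1 + 7 = 16

Answer: 16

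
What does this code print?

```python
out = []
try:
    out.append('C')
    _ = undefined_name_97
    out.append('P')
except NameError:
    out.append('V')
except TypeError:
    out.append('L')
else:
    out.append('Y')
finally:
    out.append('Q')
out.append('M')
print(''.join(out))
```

Execution trace: 'C' (try body) → 'V' (except NameError) → 'Q' (finally) → 'M' (after the try/except). Output: CVQM

Answer: CVQM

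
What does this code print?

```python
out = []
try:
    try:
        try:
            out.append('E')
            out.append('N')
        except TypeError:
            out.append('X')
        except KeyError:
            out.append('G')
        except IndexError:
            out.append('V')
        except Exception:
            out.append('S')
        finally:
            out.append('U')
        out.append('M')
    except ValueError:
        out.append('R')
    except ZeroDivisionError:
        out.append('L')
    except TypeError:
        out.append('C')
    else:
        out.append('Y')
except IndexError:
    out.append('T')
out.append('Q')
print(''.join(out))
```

Execution trace: 'E' (inner try body) → 'N' (inner try body, no exception) → 'U' (inner finally) → 'M' (try body, no exception) → 'Y' (else) → 'Q' (after the try/except). Output: ENUMYQ

Answer: ENUMYQ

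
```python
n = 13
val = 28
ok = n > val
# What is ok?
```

Trace:
`n = 13` → n = 13
`val = 28` → val = 28
`ok = n > val` → ok = False
So ok = False

Answer: False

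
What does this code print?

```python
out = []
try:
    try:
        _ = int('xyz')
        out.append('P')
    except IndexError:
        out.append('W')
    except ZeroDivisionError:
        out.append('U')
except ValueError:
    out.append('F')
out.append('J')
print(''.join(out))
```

Execution trace: 'F' (outer except ValueError) → 'J' (after the try/except). Output: FJ

Answer: FJ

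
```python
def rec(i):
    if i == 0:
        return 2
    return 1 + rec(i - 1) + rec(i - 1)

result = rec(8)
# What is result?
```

rec(i) = 1 + 2·rec(i-1), rec(0)=2. Closed form: (2+1)·2^8 - 1 = 767.

Answer: 767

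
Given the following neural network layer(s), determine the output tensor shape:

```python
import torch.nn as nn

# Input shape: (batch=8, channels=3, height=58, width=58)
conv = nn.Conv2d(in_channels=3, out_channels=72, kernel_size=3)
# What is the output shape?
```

Input: (8, 3, 58, 58) -> Output: (8, 72, 56, 56)

Answer: (8, 72, 56, 56)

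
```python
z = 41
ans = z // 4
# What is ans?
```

Trace:
`z = 41` → z = 41
`ans = z // 4` → ans = 10
So ans = 10

Answer: 10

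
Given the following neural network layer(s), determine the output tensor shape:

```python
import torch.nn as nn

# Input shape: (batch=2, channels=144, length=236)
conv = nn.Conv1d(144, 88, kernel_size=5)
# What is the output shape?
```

Input: (2, 144, 236) -> Output: (2, 88, 232)

Answer: (2, 88, 232)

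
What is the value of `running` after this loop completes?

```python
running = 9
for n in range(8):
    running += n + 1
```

Start at 9, add 1 to 8 = 45
`running` takes the values: 9 → 10 → 12 → 15 → 19 → 24 → 30 → 37 → 45

Answer: 45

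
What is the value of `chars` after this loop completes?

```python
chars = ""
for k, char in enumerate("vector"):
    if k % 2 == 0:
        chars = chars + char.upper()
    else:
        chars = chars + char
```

Uppercase even positions in 'vector'
`chars` takes the values: "" → "V" → "Ve" → "VeC" → "VeCt" → "VeCtO" → "VeCtOr"

Answer: "VeCtOr"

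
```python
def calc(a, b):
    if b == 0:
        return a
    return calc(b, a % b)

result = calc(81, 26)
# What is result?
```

calc(81, 26) -> calc(26, 3) -> calc(3, 2) -> calc(2, 1) -> calc(1, 0) -> 1

Answer: 1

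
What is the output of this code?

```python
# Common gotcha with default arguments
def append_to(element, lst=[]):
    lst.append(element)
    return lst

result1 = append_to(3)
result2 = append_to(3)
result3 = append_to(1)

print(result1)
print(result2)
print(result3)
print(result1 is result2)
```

Key concept: mutable default argument gotcha.
Step by step:
`result1 = append_to(3)` → result1 = [3]
`result2 = append_to(3)` → result1 = [3, 3] (same object as result2); result2 = [3, 3] (same object as result1)
`result3 = append_to(1)` → result1 = [3, 3, 1] (same object as result2, result3); result2 = [3, 3, 1] (same object as result1, result3); result3 = [3, 3, 1] (same object as result1, result2)
`print(result1)` → prints [3, 3, 1]
`print(result2)` → prints [3, 3, 1]
`print(result3)` → prints [3, 3, 1]
`print(result1 is result2)` → prints True

Answer:
[3, 3, 1]
[3, 3, 1]
[3, 3, 1]
True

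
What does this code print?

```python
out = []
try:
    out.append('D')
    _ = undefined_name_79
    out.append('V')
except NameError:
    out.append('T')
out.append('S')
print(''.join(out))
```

Execution trace: 'D' (try body) → 'T' (except NameError) → 'S' (after the try/except). Output: DTS

Answer: DTS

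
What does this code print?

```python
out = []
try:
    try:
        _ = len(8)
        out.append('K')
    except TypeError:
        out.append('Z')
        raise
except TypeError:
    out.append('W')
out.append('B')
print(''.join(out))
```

Execution trace: 'Z' (inner except TypeError) → 'W' (outer except TypeError) → 'B' (after the try/except). Output: ZWB

Answer: ZWB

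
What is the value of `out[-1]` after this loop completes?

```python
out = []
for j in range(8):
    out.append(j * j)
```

Last element of squares 0 to 7
`out` takes the values: [] → [0] → [0, 1] → [0, 1, 4] → [0, 1, 4, 9] → [0, 1, 4, 9, 16] → [0, 1, 4, 9, 16, 25] → [0, 1, 4, 9, 16, 25, 36] → [0, 1, 4, 9, 16, 25, 36, 49]
So `out[-1]` = 49

Answer: 49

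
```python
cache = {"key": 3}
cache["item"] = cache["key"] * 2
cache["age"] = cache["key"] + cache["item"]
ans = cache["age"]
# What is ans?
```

Trace:
`cache = {"key": 3}` → cache = {'key': 3}
`cache["item"] = cache["key"] * 2` → cache = {'key': 3, 'item': 6}
`cache["age"] = cache["key"] + cache["item"]` → cache = {'key': 3, 'item': 6, 'age': 9}
`ans = cache["age"]` → ans = 9
So ans = 9

Answer: 9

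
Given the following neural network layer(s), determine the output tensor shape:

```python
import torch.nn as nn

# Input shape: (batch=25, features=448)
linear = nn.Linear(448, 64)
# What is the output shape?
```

Input: (25, 448) -> Output: (25, 64)

Answer: (25, 64)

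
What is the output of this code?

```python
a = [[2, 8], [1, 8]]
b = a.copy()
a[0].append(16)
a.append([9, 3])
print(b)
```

Key concept: shallow copy with nested lists.
Step by step:
`a = [[2, 8], [1, 8]]` → a = [[2, 8], [1, 8]]
`b = a.copy()` → b = [[2, 8], [1, 8]]
`a[0].append(16)` → a = [[2, 8, 16], [1, 8]]; b = [[2, 8, 16], [1, 8]]
`a.append([9, 3])` → a = [[2, 8, 16], [1, 8], [9, 3]]
`print(b)` → prints [[2, 8, 16], [1, 8]]

Answer: [[2, 8, 16], [1, 8]]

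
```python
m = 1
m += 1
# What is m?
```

Trace:
`m = 1` → m = 1
`m += 1` → m = 2
So m = 2

Answer: 2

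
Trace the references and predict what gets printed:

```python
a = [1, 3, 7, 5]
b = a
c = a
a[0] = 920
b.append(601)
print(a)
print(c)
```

Key concept: multiple aliases.
Step by step:
`a = [1, 3, 7, 5]` → a = [1, 3, 7, 5]
`b = a` → b = [1, 3, 7, 5] (same object as a)
`c = a` → c = [1, 3, 7, 5] (same object as a, b)
`a[0] = 920` → a = [920, 3, 7, 5] (same object as b, c); b = [920, 3, 7, 5] (same object as a, c); c = [920, 3, 7, 5] (same object as a, b)
`b.append(601)` → a = [920, 3, 7, 5, 601] (same object as b, c); b = [920, 3, 7, 5, 601] (same object as a, c); c = [920, 3, 7, 5, 601] (same object as a, b)
`print(a)` → prints [920, 3, 7, 5, 601]
`print(c)` → prints [920, 3, 7, 5, 601]

Answer:
[920, 3, 7, 5, 601]
[920, 3, 7, 5, 601]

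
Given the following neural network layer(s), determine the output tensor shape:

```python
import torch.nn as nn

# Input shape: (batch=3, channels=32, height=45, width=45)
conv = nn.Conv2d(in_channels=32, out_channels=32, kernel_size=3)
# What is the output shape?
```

Input: (3, 32, 45, 45) -> Output: (3, 32, 43, 43)

Answer: (3, 32, 43, 43)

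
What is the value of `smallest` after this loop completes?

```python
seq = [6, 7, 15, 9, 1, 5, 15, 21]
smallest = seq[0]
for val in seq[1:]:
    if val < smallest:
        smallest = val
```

Minimum of [6, 7, 15, 9, 1, 5, 15, 21]
`smallest` takes the values: 6 → 1

Answer: 1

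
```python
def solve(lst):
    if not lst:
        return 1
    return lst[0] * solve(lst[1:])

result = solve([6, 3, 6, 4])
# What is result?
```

Product over [6, 3, 6, 4] = 6 * 3 * 6 * 4 = 432

Answer: 432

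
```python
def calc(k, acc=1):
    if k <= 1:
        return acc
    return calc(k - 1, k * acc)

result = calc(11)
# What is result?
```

Accumulator trace (n, acc): (11, 1) -> (10, 11) -> (9, 110) -> (8, 990) -> (7, 7920) -> (6, 55440) -> (5, 332640) -> (4, 1663200) -> (3, 6652800) -> (2, 19958400) -> (1, 39916800) -> return 39916800

Answer: 39916800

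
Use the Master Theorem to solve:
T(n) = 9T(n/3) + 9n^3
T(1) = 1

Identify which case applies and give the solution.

a=9, b=3, f(n)=9n^3. log_3(9) = 2. Since c=3 > 2 and the regularity condition holds (9(n/3)^3 = (9/3^3)n^3 with 9/3^3 < 1), Case 3 applies: T(n) = Θ(f(n)) = O(n^3).

Answer: O(n^3) - Case 3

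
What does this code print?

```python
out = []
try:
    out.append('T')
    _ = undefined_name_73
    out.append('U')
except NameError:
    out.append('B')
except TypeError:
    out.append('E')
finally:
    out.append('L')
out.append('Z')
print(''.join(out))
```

Execution trace: 'T' (try body) → 'B' (except NameError) → 'L' (finally) → 'Z' (after the try/except). Output: TBLZ

Answer: TBLZ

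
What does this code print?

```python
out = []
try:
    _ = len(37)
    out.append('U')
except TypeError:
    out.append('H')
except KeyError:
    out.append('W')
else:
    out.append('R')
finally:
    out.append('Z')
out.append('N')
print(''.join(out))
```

Execution trace: 'H' (except TypeError) → 'Z' (finally) → 'N' (after the try/except). Output: HZN

Answer: HZN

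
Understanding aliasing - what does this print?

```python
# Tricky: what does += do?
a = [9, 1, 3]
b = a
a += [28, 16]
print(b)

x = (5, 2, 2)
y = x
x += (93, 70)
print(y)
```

Key concept: += behavior differs for mutable vs immutable.
Step by step:
`a = [9, 1, 3]` → a = [9, 1, 3]
`b = a` → b = [9, 1, 3] (same object as a)
`a += [28, 16]` → a = [9, 1, 3, 28, 16] (same object as b); b = [9, 1, 3, 28, 16] (same object as a)
`print(b)` → prints [9, 1, 3, 28, 16]
`x = (5, 2, 2)` → x = (5, 2, 2)
`y = x` → y = (5, 2, 2)
`x += (93, 70)` → x = (5, 2, 2, 93, 70)
`print(y)` → prints (5, 2, 2)

Answer:
[9, 1, 3, 28, 16]
(5, 2, 2)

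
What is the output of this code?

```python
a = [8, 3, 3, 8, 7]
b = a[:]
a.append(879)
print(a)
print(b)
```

Key concept: slice [:] creates copy.
Step by step:
`a = [8, 3, 3, 8, 7]` → a = [8, 3, 3, 8, 7]
`b = a[:]` → b = [8, 3, 3, 8, 7]
`a.append(879)` → a = [8, 3, 3, 8, 7, 879]
`print(a)` → prints [8, 3, 3, 8, 7, 879]
`print(b)` → prints [8, 3, 3, 8, 7]

Answer:
[8, 3, 3, 8, 7, 879]
[8, 3, 3, 8, 7]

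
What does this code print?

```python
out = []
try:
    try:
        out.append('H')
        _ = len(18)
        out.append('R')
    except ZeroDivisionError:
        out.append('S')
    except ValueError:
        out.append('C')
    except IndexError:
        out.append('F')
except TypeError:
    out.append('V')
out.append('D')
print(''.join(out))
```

Execution trace: 'H' (try body) → 'V' (outer except TypeError) → 'D' (after the try/except). Output: HVD

Answer: HVD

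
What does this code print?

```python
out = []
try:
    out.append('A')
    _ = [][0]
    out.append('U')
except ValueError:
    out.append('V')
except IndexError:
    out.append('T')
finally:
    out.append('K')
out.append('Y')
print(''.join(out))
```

Execution trace: 'A' (try body) → 'T' (except IndexError) → 'K' (finally) → 'Y' (after the try/except). Output: ATKY

Answer: ATKY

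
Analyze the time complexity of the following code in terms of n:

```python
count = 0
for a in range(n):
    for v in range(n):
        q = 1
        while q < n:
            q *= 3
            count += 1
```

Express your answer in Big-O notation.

Each loop level contributes: n × n × log n. Multiplying the contributions gives O(n^2 log n).

Answer: O(n^2 log n)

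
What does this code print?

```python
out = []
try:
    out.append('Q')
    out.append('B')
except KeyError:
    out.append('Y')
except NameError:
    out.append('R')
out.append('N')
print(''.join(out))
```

Execution trace: 'Q' (try body) → 'B' (try body, no exception) → 'N' (after the try/except). Output: QBN

Answer: QBN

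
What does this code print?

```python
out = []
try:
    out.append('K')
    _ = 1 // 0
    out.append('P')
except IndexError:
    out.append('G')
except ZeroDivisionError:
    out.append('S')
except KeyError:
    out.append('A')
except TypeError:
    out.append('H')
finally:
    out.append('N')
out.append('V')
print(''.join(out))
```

Execution trace: 'K' (try body) → 'S' (except ZeroDivisionError) → 'N' (finally) → 'V' (after the try/except). Output: KSNV

Answer: KSNV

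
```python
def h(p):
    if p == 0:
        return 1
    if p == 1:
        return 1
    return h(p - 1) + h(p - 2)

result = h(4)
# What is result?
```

Build up from base cases: h(0)=1, h(1)=1, h(2)=2, h(3)=3, h(4)=5

Answer: 5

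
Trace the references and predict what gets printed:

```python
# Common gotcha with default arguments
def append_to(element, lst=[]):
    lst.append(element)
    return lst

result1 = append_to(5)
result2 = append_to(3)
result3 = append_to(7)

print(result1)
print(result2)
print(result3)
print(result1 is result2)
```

Key concept: mutable default argument gotcha.
Step by step:
`result1 = append_to(5)` → result1 = [5]
`result2 = append_to(3)` → result1 = [5, 3] (same object as result2); result2 = [5, 3] (same object as result1)
`result3 = append_to(7)` → result1 = [5, 3, 7] (same object as result2, result3); result2 = [5, 3, 7] (same object as result1, result3); result3 = [5, 3, 7] (same object as result1, result2)
`print(result1)` → prints [5, 3, 7]
`print(result2)` → prints [5, 3, 7]
`print(result3)` → prints [5, 3, 7]
`print(result1 is result2)` → prints True

Answer:
[5, 3, 7]
[5, 3, 7]
[5, 3, 7]
True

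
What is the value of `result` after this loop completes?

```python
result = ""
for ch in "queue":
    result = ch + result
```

Reverse 'queue'
`result` takes the values: "" → "q" → "uq" → "euq" → "ueuq" → "eueuq"

Answer: "eueuq"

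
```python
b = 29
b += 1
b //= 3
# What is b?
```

Trace:
`b = 29` → b = 29
`b += 1` → b = 30
`b //= 3` → b = 10
So b = 10

Answer: 10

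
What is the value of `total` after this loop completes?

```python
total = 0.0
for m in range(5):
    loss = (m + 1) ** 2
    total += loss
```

Sum of squared losses 1² + 2² + ... + 5²
`total` takes the values: 0.0 → 1.0 → 5.0 → 14.0 → 30.0 → 55.0

Answer: 55.0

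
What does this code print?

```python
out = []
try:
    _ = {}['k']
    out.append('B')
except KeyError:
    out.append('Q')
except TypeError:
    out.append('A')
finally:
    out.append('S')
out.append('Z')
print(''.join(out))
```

Execution trace: 'Q' (except KeyError) → 'S' (finally) → 'Z' (after the try/except). Output: QSZ

Answer: QSZ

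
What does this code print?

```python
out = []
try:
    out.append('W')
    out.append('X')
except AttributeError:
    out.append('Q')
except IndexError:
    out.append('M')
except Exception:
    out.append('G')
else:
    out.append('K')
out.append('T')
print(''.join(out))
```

Execution trace: 'W' (try body) → 'X' (try body, no exception) → 'K' (else) → 'T' (after the try/except). Output: WXKT

Answer: WXKT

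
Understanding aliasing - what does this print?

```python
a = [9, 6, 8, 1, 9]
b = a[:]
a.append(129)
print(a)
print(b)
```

Key concept: slice [:] creates copy.
Step by step:
`a = [9, 6, 8, 1, 9]` → a = [9, 6, 8, 1, 9]
`b = a[:]` → b = [9, 6, 8, 1, 9]
`a.append(129)` → a = [9, 6, 8, 1, 9, 129]
`print(a)` → prints [9, 6, 8, 1, 9, 129]
`print(b)` → prints [9, 6, 8, 1, 9]

Answer:
[9, 6, 8, 1, 9, 129]
[9, 6, 8, 1, 9]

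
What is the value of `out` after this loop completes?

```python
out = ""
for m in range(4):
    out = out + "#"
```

Repeat '#' 4 times
`out` takes the values: "" → "#" → "##" → "###" → "####"

Answer: "####"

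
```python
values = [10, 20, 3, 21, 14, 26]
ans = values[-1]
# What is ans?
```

Trace:
`values = [10, 20, 3, 21, 14, 26]` → values = [10, 20, 3, 21, 14, 26]
`ans = values[-1]` → ans = 26
So ans = 26

Answer: 26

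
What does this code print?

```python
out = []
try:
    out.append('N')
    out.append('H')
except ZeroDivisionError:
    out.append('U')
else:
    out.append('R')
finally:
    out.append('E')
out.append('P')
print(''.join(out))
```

Execution trace: 'N' (try body) → 'H' (try body, no exception) → 'R' (else) → 'E' (finally) → 'P' (after the try/except). Output: NHREP

Answer: NHREP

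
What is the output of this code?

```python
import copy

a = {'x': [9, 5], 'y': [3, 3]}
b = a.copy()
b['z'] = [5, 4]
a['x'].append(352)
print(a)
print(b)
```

Key concept: shallow copy of dict with mutable values.
Step by step:
`a = {'x': [9, 5], 'y': [3, 3]}` → a = {'x': [9, 5], 'y': [3, 3]}
`b = a.copy()` → b = {'x': [9, 5], 'y': [3, 3]}
`b['z'] = [5, 4]` → b = {'x': [9, 5], 'y': [3, 3], 'z': [5, 4]}
`a['x'].append(352)` → a = {'x': [9, 5, 352], 'y': [3, 3]}; b = {'x': [9, 5, 352], 'y': [3, 3], 'z': [5, 4]}
`print(a)` → prints {'x': [9, 5, 352], 'y': [3, 3]}
`print(b)` → prints {'x': [9, 5, 352], 'y': [3, 3], 'z': [5, 4]}

Answer:
{'x': [9, 5, 352], 'y': [3, 3]}
{'x': [9, 5, 352], 'y': [3, 3], 'z': [5, 4]}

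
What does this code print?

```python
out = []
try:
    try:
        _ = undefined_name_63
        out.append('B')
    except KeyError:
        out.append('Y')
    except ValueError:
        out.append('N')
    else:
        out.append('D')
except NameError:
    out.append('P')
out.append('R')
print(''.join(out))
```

Execution trace: 'P' (outer except NameError) → 'R' (after the try/except). Output: PR

Answer: PR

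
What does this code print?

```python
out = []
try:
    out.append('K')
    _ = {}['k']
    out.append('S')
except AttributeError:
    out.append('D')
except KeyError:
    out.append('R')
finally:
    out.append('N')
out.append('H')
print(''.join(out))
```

Execution trace: 'K' (try body) → 'R' (except KeyError) → 'N' (finally) → 'H' (after the try/except). Output: KRNH

Answer: KRNH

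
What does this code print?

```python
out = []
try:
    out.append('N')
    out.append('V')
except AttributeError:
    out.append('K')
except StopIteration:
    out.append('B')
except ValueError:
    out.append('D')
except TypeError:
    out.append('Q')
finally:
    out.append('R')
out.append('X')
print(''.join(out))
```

Execution trace: 'N' (try body) → 'V' (try body, no exception) → 'R' (finally) → 'X' (after the try/except). Output: NVRX

Answer: NVRX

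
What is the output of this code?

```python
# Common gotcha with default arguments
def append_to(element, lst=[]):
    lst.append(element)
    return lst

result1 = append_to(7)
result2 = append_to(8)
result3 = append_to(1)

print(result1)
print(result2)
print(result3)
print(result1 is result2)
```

Key concept: mutable default argument gotcha.
Step by step:
`result1 = append_to(7)` → result1 = [7]
`result2 = append_to(8)` → result1 = [7, 8] (same object as result2); result2 = [7, 8] (same object as result1)
`result3 = append_to(1)` → result1 = [7, 8, 1] (same object as result2, result3); result2 = [7, 8, 1] (same object as result1, result3); result3 = [7, 8, 1] (same object as result1, result2)
`print(result1)` → prints [7, 8, 1]
`print(result2)` → prints [7, 8, 1]
`print(result3)` → prints [7, 8, 1]
`print(result1 is result2)` → prints True

Answer:
[7, 8, 1]
[7, 8, 1]
[7, 8, 1]
True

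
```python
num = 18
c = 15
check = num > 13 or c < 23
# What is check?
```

Trace:
`num = 18` → num = 18
`c = 15` → c = 15
`check = num > 13 or c < 23` → check = True
So check = True

Answer: True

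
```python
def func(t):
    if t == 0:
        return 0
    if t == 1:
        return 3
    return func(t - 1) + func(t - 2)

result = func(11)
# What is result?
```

Build up from base cases: func(0)=0, func(1)=3, func(2)=3, func(3)=6, func(4)=9, func(5)=15, func(6)=24, ..., func(11)=267

Answer: 267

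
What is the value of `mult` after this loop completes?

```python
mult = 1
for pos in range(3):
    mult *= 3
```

3^3 = 27
`mult` takes the values: 1 → 3 → 9 → 27

Answer: 27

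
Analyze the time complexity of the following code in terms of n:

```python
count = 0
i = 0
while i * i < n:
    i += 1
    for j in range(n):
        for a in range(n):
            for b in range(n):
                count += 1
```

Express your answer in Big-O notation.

Each loop level contributes: √n × n × n × n. Multiplying the contributions gives O(n^3√n).

Answer: O(n^3√n)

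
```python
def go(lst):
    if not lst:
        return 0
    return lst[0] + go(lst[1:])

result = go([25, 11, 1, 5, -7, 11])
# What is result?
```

25 + 11 + 1 + 5 + (-7) + 11 + 0 = 46

Answer: 46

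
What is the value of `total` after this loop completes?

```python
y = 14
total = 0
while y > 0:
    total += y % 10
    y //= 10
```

Sum digits of 14
`total` takes the values: 0 → 4 → 5

Answer: 5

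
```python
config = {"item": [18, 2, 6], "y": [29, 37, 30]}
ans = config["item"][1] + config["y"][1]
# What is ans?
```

Trace:
`config = {"item": [18, 2, 6], "y": [29, 37, 30]}` → config = {'item': [18, 2, 6], 'y': [29, 37, 30]}
`ans = config["item"][1] + config["y"][1]` → ans = 39
So ans = 39

Answer: 39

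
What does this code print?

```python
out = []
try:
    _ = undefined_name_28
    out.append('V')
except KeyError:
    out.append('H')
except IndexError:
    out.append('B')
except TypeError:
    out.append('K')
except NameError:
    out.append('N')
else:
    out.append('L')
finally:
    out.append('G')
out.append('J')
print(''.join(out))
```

Execution trace: 'N' (except NameError) → 'G' (finally) → 'J' (after the try/except). Output: NGJ

Answer: NGJ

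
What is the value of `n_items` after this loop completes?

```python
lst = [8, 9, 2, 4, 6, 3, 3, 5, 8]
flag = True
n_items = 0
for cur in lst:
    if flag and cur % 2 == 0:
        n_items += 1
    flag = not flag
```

Count even values at even positions
`n_items` takes the values: 0 → 1 → 2 → 3 → 4

Answer: 4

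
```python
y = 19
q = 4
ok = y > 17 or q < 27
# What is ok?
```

Trace:
`y = 19` → y = 19
`q = 4` → q = 4
`ok = y > 17 or q < 27` → ok = True
So ok = True

Answer: True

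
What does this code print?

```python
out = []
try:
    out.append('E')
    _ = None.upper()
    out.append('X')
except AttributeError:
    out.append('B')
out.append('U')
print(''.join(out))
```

Execution trace: 'E' (try body) → 'B' (except AttributeError) → 'U' (after the try/except). Output: EBU

Answer: EBU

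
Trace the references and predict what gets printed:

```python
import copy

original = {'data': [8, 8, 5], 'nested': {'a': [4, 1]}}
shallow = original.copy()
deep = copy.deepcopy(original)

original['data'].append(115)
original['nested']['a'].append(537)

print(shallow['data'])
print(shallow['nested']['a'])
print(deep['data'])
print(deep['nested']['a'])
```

Key concept: comparing shallow vs deep copy.
Step by step:
`original = {'data': [8, 8, 5], 'nested': {'a': [4, 1]}}` → original = {'data': [8, 8, 5], 'nested': {'a': [4, 1]}}
`shallow = original.copy()` → shallow = {'data': [8, 8, 5], 'nested': {'a': [4, 1]}}
`deep = copy.deepcopy(original)` → deep = {'data': [8, 8, 5], 'nested': {'a': [4, 1]}}
`original['data'].append(115)` → original = {'data': [8, 8, 5, 115], 'nested': {'a': [4, 1]}}; shallow = {'data': [8, 8, 5, 115], 'nested': {'a': [4, 1]}}
`original['nested']['a'].append(537)` → original = {'data': [8, 8, 5, 115], 'nested': {'a': [4, 1, 537]}}; shallow = {'data': [8, 8, 5, 115], 'nested': {'a': [4, 1, 537]}}
`print(shallow['data'])` → prints [8, 8, 5, 115]
`print(shallow['nested']['a'])` → prints [4, 1, 537]
`print(deep['data'])` → prints [8, 8, 5]
`print(deep['nested']['a'])` → prints [4, 1]

Answer:
[8, 8, 5, 115]
[4, 1, 537]
[8, 8, 5]
[4, 1]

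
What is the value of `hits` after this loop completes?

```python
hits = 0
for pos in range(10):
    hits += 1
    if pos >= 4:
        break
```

Loop breaks when pos reaches 4, hits is 5
`hits` takes the values: 0 → 1 → 2 → 3 → 4 → 5

Answer: 5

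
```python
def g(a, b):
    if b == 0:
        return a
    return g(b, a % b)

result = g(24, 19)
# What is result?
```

g(24, 19) -> g(19, 5) -> g(5, 4) -> g(4, 1) -> g(1, 0) -> 1

Answer: 1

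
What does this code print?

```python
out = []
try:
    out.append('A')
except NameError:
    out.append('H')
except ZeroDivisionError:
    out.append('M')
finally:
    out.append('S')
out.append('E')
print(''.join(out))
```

Execution trace: 'A' (try body, no exception) → 'S' (finally) → 'E' (after the try/except). Output: ASE

Answer: ASE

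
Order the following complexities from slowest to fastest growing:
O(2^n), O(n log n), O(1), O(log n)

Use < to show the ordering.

Ordered by growth rate: O(1) < O(log n) < O(n log n) < O(2^n)

Answer: O(1) < O(log n) < O(n log n) < O(2^n)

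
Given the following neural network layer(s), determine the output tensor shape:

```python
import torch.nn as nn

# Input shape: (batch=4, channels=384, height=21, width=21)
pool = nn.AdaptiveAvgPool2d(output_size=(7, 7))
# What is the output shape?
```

Input: (4, 384, 21, 21) -> Output: (4, 384, 7, 7)

Answer: (4, 384, 7, 7)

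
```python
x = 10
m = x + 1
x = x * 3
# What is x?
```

Trace:
`x = 10` → x = 10
`m = x + 1` → m = 11
`x = x * 3` → x = 30
So x = 30

Answer: 30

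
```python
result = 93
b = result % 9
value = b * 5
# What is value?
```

Trace:
`result = 93` → result = 93
`b = result % 9` → b = 3
`value = b * 5` → value = 15
So value = 15

Answer: 15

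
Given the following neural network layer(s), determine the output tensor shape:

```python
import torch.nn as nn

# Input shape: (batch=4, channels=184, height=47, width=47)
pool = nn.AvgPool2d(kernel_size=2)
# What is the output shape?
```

Input: (4, 184, 47, 47) -> Output: (4, 184, 23, 23)

Answer: (4, 184, 23, 23)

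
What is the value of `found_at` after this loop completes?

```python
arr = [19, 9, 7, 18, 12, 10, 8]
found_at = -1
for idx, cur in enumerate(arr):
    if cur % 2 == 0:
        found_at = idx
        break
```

First even number index in [19, 9, 7, 18, 12, 10, 8]
`found_at` takes the values: -1 → 3

Answer: 3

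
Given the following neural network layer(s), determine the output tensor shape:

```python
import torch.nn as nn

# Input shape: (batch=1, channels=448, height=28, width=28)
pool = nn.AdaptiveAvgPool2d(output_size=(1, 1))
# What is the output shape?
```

Input: (1, 448, 28, 28) -> Output: (1, 448, 1, 1)

Answer: (1, 448, 1, 1)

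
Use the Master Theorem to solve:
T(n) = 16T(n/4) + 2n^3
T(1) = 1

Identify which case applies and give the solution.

a=16, b=4, f(n)=2n^3. log_4(16) = 2. Since c=3 > 2 and the regularity condition holds (16(n/4)^3 = (16/4^3)n^3 with 16/4^3 < 1), Case 3 applies: T(n) = Θ(f(n)) = O(n^3).

Answer: O(n^3) - Case 3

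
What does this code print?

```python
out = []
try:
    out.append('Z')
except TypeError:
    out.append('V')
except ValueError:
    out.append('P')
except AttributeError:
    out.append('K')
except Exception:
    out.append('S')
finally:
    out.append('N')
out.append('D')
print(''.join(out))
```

Execution trace: 'Z' (try body, no exception) → 'N' (finally) → 'D' (after the try/except). Output: ZND

Answer: ZND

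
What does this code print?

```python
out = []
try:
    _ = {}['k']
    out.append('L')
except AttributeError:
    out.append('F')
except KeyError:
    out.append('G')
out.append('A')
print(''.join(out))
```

Execution trace: 'G' (except KeyError) → 'A' (after the try/except). Output: GA

Answer: GA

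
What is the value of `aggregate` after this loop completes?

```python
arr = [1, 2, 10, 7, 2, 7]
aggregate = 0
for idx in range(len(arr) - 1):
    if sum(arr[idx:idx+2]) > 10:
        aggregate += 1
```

Count windows with sum > 10
`aggregate` takes the values: 0 → 1 → 2

Answer: 2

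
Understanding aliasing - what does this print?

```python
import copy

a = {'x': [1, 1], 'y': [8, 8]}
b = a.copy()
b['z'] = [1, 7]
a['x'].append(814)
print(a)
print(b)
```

Key concept: shallow copy of dict with mutable values.
Step by step:
`a = {'x': [1, 1], 'y': [8, 8]}` → a = {'x': [1, 1], 'y': [8, 8]}
`b = a.copy()` → b = {'x': [1, 1], 'y': [8, 8]}
`b['z'] = [1, 7]` → b = {'x': [1, 1], 'y': [8, 8], 'z': [1, 7]}
`a['x'].append(814)` → a = {'x': [1, 1, 814], 'y': [8, 8]}; b = {'x': [1, 1, 814], 'y': [8, 8], 'z': [1, 7]}
`print(a)` → prints {'x': [1, 1, 814], 'y': [8, 8]}
`print(b)` → prints {'x': [1, 1, 814], 'y': [8, 8], 'z': [1, 7]}

Answer:
{'x': [1, 1, 814], 'y': [8, 8]}
{'x': [1, 1, 814], 'y': [8, 8], 'z': [1, 7]}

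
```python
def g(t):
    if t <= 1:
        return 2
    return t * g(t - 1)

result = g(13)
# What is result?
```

g(13) = 13 * 12 * 11 * 10 * 9 * 8 * 7 * 6 * 5 * 4 * 3 * 2 * 2 = 12454041600

Answer: 12454041600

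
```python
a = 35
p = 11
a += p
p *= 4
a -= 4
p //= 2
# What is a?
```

Trace:
`a = 35` → a = 35
`p = 11` → p = 11
`a += p` → a = 46
`p *= 4` → p = 44
`a -= 4` → a = 42
`p //= 2` → p = 22
So a = 42

Answer: 42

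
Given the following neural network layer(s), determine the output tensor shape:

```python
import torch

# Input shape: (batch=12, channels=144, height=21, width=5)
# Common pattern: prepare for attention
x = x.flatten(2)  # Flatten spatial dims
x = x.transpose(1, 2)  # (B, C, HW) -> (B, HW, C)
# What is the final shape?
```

Input: (12, 144, 21, 5) -> after flatten(2): (12, 144, 105) -> Output: (12, 105, 144)

Answer: (12, 105, 144)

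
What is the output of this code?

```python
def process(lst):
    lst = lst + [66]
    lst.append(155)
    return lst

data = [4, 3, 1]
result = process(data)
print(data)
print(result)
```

Key concept: rebinding parameter vs mutation.
Step by step:
`data = [4, 3, 1]` → data = [4, 3, 1]
`result = process(data)` → result = [4, 3, 1, 66, 155]
`print(data)` → prints [4, 3, 1]
`print(result)` → prints [4, 3, 1, 66, 155]

Answer:
[4, 3, 1]
[4, 3, 1, 66, 155]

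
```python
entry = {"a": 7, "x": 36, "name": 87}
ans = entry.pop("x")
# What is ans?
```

Trace:
`entry = {"a": 7, "x": 36, "name": 87}` → entry = {'a': 7, 'x': 36, 'name': 87}
`ans = entry.pop("x")` → entry = {'a': 7, 'name': 87}; ans = 36
So ans = 36

Answer: 36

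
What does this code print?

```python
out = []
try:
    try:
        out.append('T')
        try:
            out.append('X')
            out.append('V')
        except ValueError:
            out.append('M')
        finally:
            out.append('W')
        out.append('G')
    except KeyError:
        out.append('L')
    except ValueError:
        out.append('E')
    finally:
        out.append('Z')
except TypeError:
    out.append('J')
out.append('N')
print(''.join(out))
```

Execution trace: 'T' (try body) → 'X' (inner try body) → 'V' (inner try body, no exception) → 'W' (inner finally) → 'G' (try body, no exception) → 'Z' (finally) → 'N' (after the try/except). Output: TXVWGZN

Answer: TXVWGZN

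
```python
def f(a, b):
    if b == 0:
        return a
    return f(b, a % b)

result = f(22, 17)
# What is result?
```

f(22, 17) -> f(17, 5) -> f(5, 2) -> f(2, 1) -> f(1, 0) -> 1

Answer: 1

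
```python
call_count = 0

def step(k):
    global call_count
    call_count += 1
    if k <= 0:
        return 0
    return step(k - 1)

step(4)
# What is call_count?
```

Linear recursion stepping by 1: 5 calls from k=4 down to ≤0.

Answer: 5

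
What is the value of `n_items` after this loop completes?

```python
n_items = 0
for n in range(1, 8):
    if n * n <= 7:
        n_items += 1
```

Count numbers where n² ≤ 7
`n_items` takes the values: 0 → 1 → 2

Answer: 2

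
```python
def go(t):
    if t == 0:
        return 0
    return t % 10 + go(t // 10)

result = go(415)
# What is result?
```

Sum of digits of 415: 5 + 1 + 4 = 10

Answer: 10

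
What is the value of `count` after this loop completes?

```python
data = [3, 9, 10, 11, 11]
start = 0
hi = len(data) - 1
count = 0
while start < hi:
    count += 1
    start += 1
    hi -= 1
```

Iterations until pointers meet (list length 5)
`count` takes the values: 0 → 1 → 2

Answer: 2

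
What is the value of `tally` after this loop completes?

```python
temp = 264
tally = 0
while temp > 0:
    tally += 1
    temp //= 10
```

Count digits by repeated division by 10
`tally` takes the values: 0 → 1 → 2 → 3

Answer: 3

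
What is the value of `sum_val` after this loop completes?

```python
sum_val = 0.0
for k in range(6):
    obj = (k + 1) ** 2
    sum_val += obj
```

Sum of squared losses 1² + 2² + ... + 6²
`sum_val` takes the values: 0.0 → 1.0 → 5.0 → 14.0 → 30.0 → 55.0 → 91.0

Answer: 91.0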